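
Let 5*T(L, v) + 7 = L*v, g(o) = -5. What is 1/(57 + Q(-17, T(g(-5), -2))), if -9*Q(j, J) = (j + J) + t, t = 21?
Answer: 45/2542 ≈ 0.017703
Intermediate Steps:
T(L, v) = -7/5 + L*v/5 (T(L, v) = -7/5 + (L*v)/5 = -7/5 + L*v/5)
Q(j, J) = -7/3 - J/9 - j/9 (Q(j, J) = -((j + J) + 21)/9 = -((J + j) + 21)/9 = -(21 + J + j)/9 = -7/3 - J/9 - j/9)
1/(57 + Q(-17, T(g(-5), -2))) = 1/(57 + (-7/3 - (-7/5 + (⅕)*(-5)*(-2))/9 - ⅑*(-17))) = 1/(57 + (-7/3 - (-7/5 + 2)/9 + 17/9)) = 1/(57 + (-7/3 - ⅑*⅗ + 17/9)) = 1/(57 + (-7/3 - 1/15 + 17/9)) = 1/(57 - 23/45) = 1/(2542/45) = 45/2542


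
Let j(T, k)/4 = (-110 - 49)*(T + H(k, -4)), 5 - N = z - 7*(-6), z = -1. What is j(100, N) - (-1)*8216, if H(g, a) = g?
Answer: -32488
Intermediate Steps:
N = -36 (N = 5 - (-1 - 7*(-6)) = 5 - (-1 + 42) = 5 - 1*41 = 5 - 41 = -36)
j(T, k) = -636*T - 636*k (j(T, k) = 4*((-110 - 49)*(T + k)) = 4*(-159*(T + k)) = 4*(-159*T - 159*k) = -636*T - 636*k)
j(100, N) - (-1)*8216 = (-636*100 - 636*(-36)) - (-1)*8216 = (-63600 + 22896) - 1*(-8216) = -40704 + 8216 = -32488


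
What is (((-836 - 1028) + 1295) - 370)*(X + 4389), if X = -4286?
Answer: -96717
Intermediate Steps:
(((-836 - 1028) + 1295) - 370)*(X + 4389) = (((-836 - 1028) + 1295) - 370)*(-4286 + 4389) = ((-1864 + 1295) - 370)*103 = (-569 - 370)*103 = -939*103 = -96717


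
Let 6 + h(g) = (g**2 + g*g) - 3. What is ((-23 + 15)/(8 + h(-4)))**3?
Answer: -512/29791 ≈ -0.017186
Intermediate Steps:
h(g) = -9 + 2*g**2 (h(g) = -6 + ((g**2 + g*g) - 3) = -6 + ((g**2 + g**2) - 3) = -6 + (2*g**2 - 3) = -6 + (-3 + 2*g**2) = -9 + 2*g**2)
((-23 + 15)/(8 + h(-4)))**3 = ((-23 + 15)/(8 + (-9 + 2*(-4)**2)))**3 = (-8/(8 + (-9 + 2*16)))**3 = (-8/(8 + (-9 + 32)))**3 = (-8/(8 + 23))**3 = (-8/31)**3 = -512/29791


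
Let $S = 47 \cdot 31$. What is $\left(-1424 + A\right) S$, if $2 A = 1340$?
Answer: $-1098578$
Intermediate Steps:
$S = 1457$
$A = 670$ ($A = \frac{1}{2} \cdot 1340 = 670$)
$\left(-1424 + A\right) S = \left(-1424 + 670\right) 1457 = \left(-754\right) 1457 = -1098578$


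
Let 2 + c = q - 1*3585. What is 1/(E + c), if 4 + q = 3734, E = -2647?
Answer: -1/2504 ≈ -0.00039936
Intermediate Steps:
q = 3730 (q = -4 + 3734 = 3730)
c = 143 (c = -2 + (3730 - 1*3585) = -2 + (3730 - 3585) = -2 + 145 = 143)
1/(E + c) = 1/(-2647 + 143) = 1/(-2504) = -1/2504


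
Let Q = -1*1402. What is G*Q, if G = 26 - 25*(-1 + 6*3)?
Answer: 559398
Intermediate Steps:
G = -399 (G = 26 - 25*(-1 + 18) = 26 - 25*17 = 26 - 425 = -399)
Q = -1402
G*Q = -399*(-1402) = 559398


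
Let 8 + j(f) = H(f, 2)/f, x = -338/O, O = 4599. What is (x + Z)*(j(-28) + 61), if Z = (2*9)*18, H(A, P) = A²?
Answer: 37243450/4599 ≈ 8098.2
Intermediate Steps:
x = -338/4599 ≈ -0.073494
Z = 324 (Z = 18*18 = 324)
j(f) = -8 + f (j(f) = -8 + f²/f = -8 + f)
(x + Z)*(j(-28) + 61) = (-338/4599 + 324)*((-8 - 28) + 61) = 1489738*(-36 + 61)/4599 = (1489738/4599)*25 = 37243450/4599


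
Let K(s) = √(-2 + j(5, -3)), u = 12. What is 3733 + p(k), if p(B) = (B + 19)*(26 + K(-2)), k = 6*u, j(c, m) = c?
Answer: 6099 + 91*√3 ≈ 6256.6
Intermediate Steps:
k = 72 (k = 6*12 = 72)
K(s) = √3 (K(s) = √(-2 + 5) = √3)
p(B) = (19 + B)*(26 + √3) (p(B) = (B + 19)*(26 + √3) = (19 + B)*(26 + √3))
3733 + p(k) = 3733 + (494 + 19*√3 + 26*72 + 72*√3) = 3733 + (494 + 19*√3 + 1872 + 72*√3) = 3733 + (2366 + 91*√3) = 6099 + 91*√3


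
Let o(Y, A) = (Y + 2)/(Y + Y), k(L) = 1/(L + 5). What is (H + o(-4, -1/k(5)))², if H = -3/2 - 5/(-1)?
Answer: 225/16 ≈ 14.063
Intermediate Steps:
k(L) = 1/(5 + L)
o(Y, A) = (2 + Y)/(2*Y) (o(Y, A) = (2 + Y)/((2*Y)) = (2 + Y)*(1/(2*Y)) = (2 + Y)/(2*Y))
H = 7/2 (H = -3*½ - 5*(-1) = -3/2 + 5 = 7/2 ≈ 3.5000)
(H + o(-4, -1/k(5)))² = (7/2 + (½)*(2 - 4)/(-4))² = (7/2 + (½)*(-¼)*(-2))² = (7/2 + ¼)² = (15/4)² = 225/16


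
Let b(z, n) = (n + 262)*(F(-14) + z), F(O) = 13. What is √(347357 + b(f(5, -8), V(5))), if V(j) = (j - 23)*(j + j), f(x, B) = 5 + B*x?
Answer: √345553 ≈ 587.84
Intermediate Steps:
V(j) = 2*j*(-23 + j) (V(j) = (-23 + j)*(2*j) = 2*j*(-23 + j))
b(z, n) = (13 + z)*(262 + n) (b(z, n) = (n + 262)*(13 + z) = (262 + n)*(13 + z) = (13 + z)*(262 + n))
√(347357 + b(f(5, -8), V(5))) = √(347357 + (3406 + 13*(2*5*(-23 + 5)) + 262*(5 - 8*5) + (2*5*(-23 + 5))*(5 - 8*5))) = √(347357 + (3406 + 13*(2*5*(-18)) + 262*(5 - 40) + (2*5*(-18))*(5 - 40))) = √(347357 + (3406 + 13*(-180) + 262*(-35) - 180*(-35))) = √(347357 + (3406 - 2340 - 9170 + 6300)) = √(347357 - 1804) = √345553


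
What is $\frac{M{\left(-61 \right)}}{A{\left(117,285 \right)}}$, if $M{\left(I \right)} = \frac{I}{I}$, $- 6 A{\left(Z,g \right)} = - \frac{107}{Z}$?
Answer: $\frac{702}{107} \approx 6.5607$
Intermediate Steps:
$A{\left(Z,g \right)} = \frac{107}{6 Z}$ ($A{\left(Z,g \right)} = - \frac{\left(-107\right) \frac{1}{Z}}{6} = \frac{107}{6 Z}$)
$M{\left(I \right)} = 1$
$\frac{M{\left(-61 \right)}}{A{\left(117,285 \right)}} = 1 \frac{1}{\frac{107}{6} \cdot \frac{1}{117}} = 1 \frac{1}{\frac{107}{702}} = 1 \cdot \frac{702}{107} = \frac{702}{107}$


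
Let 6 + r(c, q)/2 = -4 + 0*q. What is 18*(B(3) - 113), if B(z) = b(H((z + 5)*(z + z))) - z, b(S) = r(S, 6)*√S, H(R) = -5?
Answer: -2088 - 360*I*√5 ≈ -2088.0 - 804.98*I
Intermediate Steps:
r(c, q) = -20 (r(c, q) = -12 + 2*(-4 + 0*q) = -12 + 2*(-4 + 0) = -12 + 2*(-4) = -12 - 8 = -20)
b(S) = -20*√S
B(z) = -z - 20*I*√5 (B(z) = -20*I*√5 - z = -z - 20*I*√5)
18*(B(3) - 113) = 18*((-1*3 - 20*I*√5) - 113) = 18*((-3 - 20*I*√5) - 113) = 18*(-116 - 20*I*√5) = -2088 - 360*I*√5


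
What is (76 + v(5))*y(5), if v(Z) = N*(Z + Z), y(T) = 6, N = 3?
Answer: 636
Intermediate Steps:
v(Z) = 6*Z (v(Z) = 3*(Z + Z) = 3*(2*Z) = 6*Z)
(76 + v(5))*y(5) = (76 + 6*5)*6 = (76 + 30)*6 = 106*6 = 636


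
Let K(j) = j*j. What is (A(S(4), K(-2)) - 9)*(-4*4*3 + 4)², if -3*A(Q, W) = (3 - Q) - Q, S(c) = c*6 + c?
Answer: 50336/3 ≈ 16779.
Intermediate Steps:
S(c) = 7*c (S(c) = 6*c + c = 7*c)
K(j) = j²
A(Q, W) = -1 + 2*Q/3 (A(Q, W) = -((3 - Q) - Q)/3 = -(3 - 2*Q)/3 = -1 + 2*Q/3)
(A(S(4), K(-2)) - 9)*(-4*4*3 + 4)² = ((-1 + 2*(7*4)/3) - 9)*(-4*4*3 + 4)² = ((-1 + (⅔)*28) - 9)*(-16*3 + 4)² = ((-1 + 56/3) - 9)*(-48 + 4)² = (53/3 - 9)*(-44)² = (26/3)*1936 = 50336/3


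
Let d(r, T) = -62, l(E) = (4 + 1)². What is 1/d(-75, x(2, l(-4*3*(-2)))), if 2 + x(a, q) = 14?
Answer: -1/62 ≈ -0.016129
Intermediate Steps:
l(E) = 25 (l(E) = 5² = 25)
x(a, q) = 12 (x(a, q) = -2 + 14 = 12)
1/d(-75, x(2, l(-4*3*(-2)))) = 1/(-62) = -1/62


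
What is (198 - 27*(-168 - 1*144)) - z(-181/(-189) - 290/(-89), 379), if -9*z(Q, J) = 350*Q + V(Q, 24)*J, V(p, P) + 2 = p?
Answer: 49786133/5607 ≈ 8879.3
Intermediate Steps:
V(p, P) = -2 + p
z(Q, J) = -350*Q/9 - J*(-2 + Q)/9 (z(Q, J) = -(350*Q + (-2 + Q)*J)/9 = -(350*Q + J*(-2 + Q))/9 = -350*Q/9 - J*(-2 + Q)/9)
(198 - 27*(-168 - 1*144)) - z(-181/(-189) - 290/(-89), 379) = (198 - 27*(-168 - 1*144)) - (-350*(-181/(-189) - 290/(-89))/9 - 1/9*379*(-2 + (-181/(-189) - 290/(-89)))) = (198 - 27*(-168 - 144)) - (-350*(-181*(-1/189) - 290*(-1/89))/9 - 1/9*379*(-2 + (-181*(-1/189) - 290*(-1/89)))) = (198 - 27*(-312)) - (-350*(181/189 + 290/89)/9 - 1/9*379*(-2 + (181/189 + 290/89))) = (198 + 8424) - (-350/9*70919/16821 - 1/9*379*(-2 + 70919/16821)) = 8622 - (-3545950/21627 - 1/9*379*37277/16821) = 8622 - (-3545950/21627 - 14127983/151389) = 8622 - 1*(-1442579/5607) = 8622 + 1442579/5607 = 49786133/5607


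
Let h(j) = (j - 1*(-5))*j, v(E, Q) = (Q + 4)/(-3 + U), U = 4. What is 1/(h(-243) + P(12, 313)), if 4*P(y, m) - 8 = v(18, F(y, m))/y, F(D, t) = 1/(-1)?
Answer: 16/925377 ≈ 1.7290e-5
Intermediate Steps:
F(D, t) = -1
v(E, Q) = 4 + Q (v(E, Q) = (Q + 4)/(-3 + 4) = (4 + Q)/1 = (4 + Q)*1 = 4 + Q)
P(y, m) = 2 + 3/(4*y) (P(y, m) = 2 + ((4 - 1)/y)/4 = 2 + (3/y)/4 = 2 + 3/(4*y))
h(j) = j*(5 + j) (h(j) = (j + 5)*j = (5 + j)*j = j*(5 + j))
1/(h(-243) + P(12, 313)) = 1/(-243*(5 - 243) + (2 + (¾)/12)) = 1/(-243*(-238) + (2 + (¾)*(1/12))) = 1/(57834 + (2 + 1/16)) = 1/(57834 + 33/16) = 1/(925377/16) = 16/925377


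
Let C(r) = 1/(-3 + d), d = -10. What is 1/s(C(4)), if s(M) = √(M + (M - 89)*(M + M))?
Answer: 13*√47/329 ≈ 0.27089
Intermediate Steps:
C(r) = -1/13 (C(r) = 1/(-3 - 10) = 1/(-13) = -1/13)
s(M) = √(M + 2*M*(-89 + M)) (s(M) = √(M + (-89 + M)*(2*M)) = √(M + 2*M*(-89 + M)))
1/s(C(4)) = 1/(√(-(-177 + 2*(-1/13))/13)) = 1/(√(-(-177 - 2/13)/13)) = 1/(√(-1/13*(-2303/13))) = 1/(√(2303/169)) = 1/(7*√47/13) = 13*√47/329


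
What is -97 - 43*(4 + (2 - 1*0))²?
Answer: -1645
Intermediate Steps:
-97 - 43*(4 + (2 - 1*0))² = -97 - 43*(4 + (2 + 0))² = -97 - 43*(4 + 2)² = -97 - 43*6² = -97 - 43*36 = -97 - 1548 = -1645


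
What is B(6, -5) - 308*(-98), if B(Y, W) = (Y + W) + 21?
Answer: 30206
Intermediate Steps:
B(Y, W) = 21 + W + Y (B(Y, W) = (W + Y) + 21 = 21 + W + Y)
B(6, -5) - 308*(-98) = (21 - 5 + 6) - 308*(-98) = 22 + 30184 = 30206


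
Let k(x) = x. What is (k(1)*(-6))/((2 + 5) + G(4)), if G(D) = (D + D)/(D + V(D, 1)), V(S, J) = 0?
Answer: -⅔ ≈ -0.66667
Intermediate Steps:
G(D) = 2 (G(D) = (D + D)/(D + 0) = (2*D)/D = 2)
(k(1)*(-6))/((2 + 5) + G(4)) = (1*(-6))/((2 + 5) + 2) = -6/(7 + 2) = -6/9 = -6*⅑ = -⅔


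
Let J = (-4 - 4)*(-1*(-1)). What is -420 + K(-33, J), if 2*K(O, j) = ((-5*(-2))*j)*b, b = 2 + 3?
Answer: -620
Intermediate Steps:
b = 5
J = -8 (J = -8*1 = -8)
K(O, j) = 25*j (K(O, j) = (((-5*(-2))*j)*5)/2 = ((10*j)*5)/2 = (50*j)/2 = 25*j)
-420 + K(-33, J) = -420 + 25*(-8) = -420 - 200 = -620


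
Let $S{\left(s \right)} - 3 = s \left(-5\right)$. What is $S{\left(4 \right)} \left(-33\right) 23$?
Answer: $12903$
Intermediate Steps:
$S{\left(s \right)} = 3 - 5 s$ ($S{\left(s \right)} = 3 + s \left(-5\right) = 3 - 5 s$)
$S{\left(4 \right)} \left(-33\right) 23 = \left(3 - 20\right) \left(-33\right) 23 = \left(-17\right) \left(-33\right) 23 = 561 \cdot 23 = 12903$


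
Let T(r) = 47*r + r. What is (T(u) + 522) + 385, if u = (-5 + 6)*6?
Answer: 1195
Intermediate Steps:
u = 6 (u = 1*6 = 6)
T(r) = 48*r
(T(u) + 522) + 385 = (48*6 + 522) + 385 = (288 + 522) + 385 = 810 + 385 = 1195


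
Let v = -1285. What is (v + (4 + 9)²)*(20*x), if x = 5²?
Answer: -558000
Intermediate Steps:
x = 25
(v + (4 + 9)²)*(20*x) = (-1285 + (4 + 9)²)*(20*25) = (-1285 + 13²)*500 = (-1285 + 169)*500 = -1116*500 = -558000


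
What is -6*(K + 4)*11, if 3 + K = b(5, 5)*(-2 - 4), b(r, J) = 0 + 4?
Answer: 1518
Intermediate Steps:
b(r, J) = 4
K = -27 (K = -3 + 4*(-2 - 4) = -3 + 4*(-6) = -3 - 24 = -27)
-6*(K + 4)*11 = -6*(-27 + 4)*11 = -6*(-23)*11 = 138*11 = 1518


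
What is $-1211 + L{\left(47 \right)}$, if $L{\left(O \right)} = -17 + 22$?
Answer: $-1206$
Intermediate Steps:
$L{\left(O \right)} = 5$
$-1211 + L{\left(47 \right)} = -1211 + 5 = -1206$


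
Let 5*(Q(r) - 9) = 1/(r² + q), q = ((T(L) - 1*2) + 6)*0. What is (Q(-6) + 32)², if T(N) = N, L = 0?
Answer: 54479161/32400 ≈ 1681.5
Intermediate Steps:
q = 0 (q = ((0 - 1*2) + 6)*0 = ((0 - 2) + 6)*0 = (-2 + 6)*0 = 4*0 = 0)
Q(r) = 9 + 1/(5*r²) (Q(r) = 9 + 1/(5*(r² + 0)) = 9 + 1/(5*(r²)) = 9 + 1/(5*r²))
(Q(-6) + 32)² = ((9 + (⅕)/(-6)²) + 32)² = ((9 + (⅕)*(1/36)) + 32)² = ((9 + 1/180) + 32)² = (1621/180 + 32)² = (7381/180)² = 54479161/32400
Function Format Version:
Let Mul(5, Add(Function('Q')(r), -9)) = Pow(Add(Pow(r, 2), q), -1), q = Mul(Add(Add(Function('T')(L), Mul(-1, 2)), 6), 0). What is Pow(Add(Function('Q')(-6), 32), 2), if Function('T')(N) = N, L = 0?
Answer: Rational(54479161, 32400) ≈ 1681.5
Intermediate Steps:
q = 0 (q = Mul(Add(Add(0, Mul(-1, 2)), 6), 0) = Mul(Add(Add(0, -2), 6), 0) = Mul(Add(-2, 6), 0) = Mul(4, 0) = 0)
Function('Q')(r) = Add(9, Mul(Rational(1, 5), Pow(r, -2))) (Function('Q')(r) = Add(9, Mul(Rational(1, 5), Pow(Add(Pow(r, 2), 0), -1))) = Add(9, Mul(Rational(1, 5), Pow(Pow(r, 2), -1))) = Add(9, Mul(Rational(1, 5), Pow(r, -2))))
Pow(Add(Function('Q')(-6), 32), 2) = Pow(Add(Add(9, Mul(Rational(1, 5), Pow(-6, -2))), 32), 2) = Pow(Add(Add(9, Mul(Rational(1, 5), Rational(1, 36))), 32), 2) = Pow(Add(Add(9, Rational(1, 180)), 32), 2) = Pow(Add(Rational(1621, 180), 32), 2) = Pow(Rational(7381, 180), 2) = Rational(54479161, 32400)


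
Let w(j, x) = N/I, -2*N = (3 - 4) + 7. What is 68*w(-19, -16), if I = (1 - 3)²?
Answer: -51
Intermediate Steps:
N = -3 (N = -((3 - 4) + 7)/2 = -(-1 + 7)/2 = -½*6 = -3)
I = 4 (I = (-2)² = 4)
w(j, x) = -¾ (w(j, x) = -3/4 = -3*¼ = -¾)
68*w(-19, -16) = 68*(-¾) = -51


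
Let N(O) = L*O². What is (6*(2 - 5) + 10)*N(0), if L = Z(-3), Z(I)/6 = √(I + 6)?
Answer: 0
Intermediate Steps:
Z(I) = 6*√(6 + I) (Z(I) = 6*√(I + 6) = 6*√(6 + I))
L = 6*√3 (L = 6*√(6 - 3) = 6*√3 ≈ 10.392)
N(O) = 6*√3*O² (N(O) = (6*√3)*O² = 6*√3*O²)
(6*(2 - 5) + 10)*N(0) = (6*(2 - 5) + 10)*(6*√3*0²) = (6*(-3) + 10)*(6*√3*0) = (-18 + 10)*0 = -8*0 = 0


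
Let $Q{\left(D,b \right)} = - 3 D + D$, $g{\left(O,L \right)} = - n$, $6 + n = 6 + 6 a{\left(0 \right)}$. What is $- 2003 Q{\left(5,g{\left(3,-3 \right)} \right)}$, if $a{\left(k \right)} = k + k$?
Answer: $20030$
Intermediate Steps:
$a{\left(k \right)} = 2 k$
$n = 0$ ($n = -6 + \left(6 + 6 \cdot 2 \cdot 0\right) = -6 + \left(6 + 6 \cdot 0\right) = -6 + \left(6 + 0\right) = -6 + 6 = 0$)
$g{\left(O,L \right)} = 0$ ($g{\left(O,L \right)} = \left(-1\right) 0 = 0$)
$Q{\left(D,b \right)} = - 2 D$
$- 2003 Q{\left(5,g{\left(3,-3 \right)} \right)} = - 2003 \left(\left(-2\right) 5\right) = \left(-2003\right) \left(-10\right) = 20030$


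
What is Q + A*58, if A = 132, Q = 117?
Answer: 7773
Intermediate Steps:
Q + A*58 = 117 + 132*58 = 117 + 7656 = 7773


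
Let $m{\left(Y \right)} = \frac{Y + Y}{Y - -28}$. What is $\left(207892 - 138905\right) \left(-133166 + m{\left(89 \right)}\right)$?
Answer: $- \frac{1074834292828}{117} \approx -9.1866 \cdot 10^{9}$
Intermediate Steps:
$m{\left(Y \right)} = \frac{2 Y}{28 + Y}$ ($m{\left(Y \right)} = \frac{2 Y}{Y + \left(-230 + 258\right)} = \frac{2 Y}{Y + 28} = \frac{2 Y}{28 + Y}$)
$\left(207892 - 138905\right) \left(-133166 + m{\left(89 \right)}\right) = \left(207892 - 138905\right) \left(-133166 + 2 \cdot 89 \frac{1}{28 + 89}\right) = 68987 \left(-133166 + 2 \cdot 89 \cdot \frac{1}{117}\right) = 68987 \left(-133166 + \frac{178}{117}\right) = 68987 \left(- \frac{15580244}{117}\right) = - \frac{1074834292828}{117}$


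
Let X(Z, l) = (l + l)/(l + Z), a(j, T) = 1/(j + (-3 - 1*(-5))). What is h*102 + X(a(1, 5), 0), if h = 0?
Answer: 0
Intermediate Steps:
a(j, T) = 1/(2 + j) (a(j, T) = 1/(j + (-3 + 5)) = 1/(j + 2) = 1/(2 + j))
X(Z, l) = 2*l/(Z + l) (X(Z, l) = (2*l)/(Z + l) = 2*l/(Z + l))
h*102 + X(a(1, 5), 0) = 0*102 + 2*0/(1/(2 + 1) + 0) = 0 + 2*0/(1/3 + 0) = 0 + 2*0/(⅓ + 0) = 0 + 2*0/(⅓) = 0 + 2*0*3 = 0 + 0 = 0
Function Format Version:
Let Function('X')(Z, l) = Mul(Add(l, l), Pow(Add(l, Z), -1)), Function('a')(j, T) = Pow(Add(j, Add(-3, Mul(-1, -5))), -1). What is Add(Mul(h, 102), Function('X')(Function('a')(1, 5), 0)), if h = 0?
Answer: 0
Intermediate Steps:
Function('a')(j, T) = Pow(Add(2, j), -1) (Function('a')(j, T) = Pow(Add(j, Add(-3, 5)), -1) = Pow(Add(j, 2), -1) = Pow(Add(2, j), -1))
Function('X')(Z, l) = Mul(2, l, Pow(Add(Z, l), -1)) (Function('X')(Z, l) = Mul(Mul(2, l), Pow(Add(Z, l), -1)) = Mul(2, l, Pow(Add(Z, l), -1)))
Add(Mul(h, 102), Function('X')(Function('a')(1, 5), 0)) = Add(Mul(0, 102), Mul(2, 0, Pow(Add(Pow(Add(2, 1), -1), 0), -1))) = Add(0, Mul(2, 0, Pow(Add(Pow(3, -1), 0), -1))) = Add(0, Mul(2, 0, Pow(Add(Rational(1, 3), 0), -1))) = Add(0, Mul(2, 0, Pow(Rational(1, 3), -1))) = Add(0, Mul(2, 0, 3)) = Add(0, 0) = 0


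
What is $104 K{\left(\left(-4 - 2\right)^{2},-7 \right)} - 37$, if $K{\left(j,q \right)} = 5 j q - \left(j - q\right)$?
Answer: $-135549$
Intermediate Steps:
$K{\left(j,q \right)} = q - j + 5 j q$ ($K{\left(j,q \right)} = 5 j q - \left(j - q\right) = q - j + 5 j q$)
$104 K{\left(\left(-4 - 2\right)^{2},-7 \right)} - 37 = 104 \left(-7 - \left(-4 - 2\right)^{2} + 5 \left(-4 - 2\right)^{2} \left(-7\right)\right) - 37 = 104 \left(-7 - \left(-6\right)^{2} + 5 \left(-6\right)^{2} \left(-7\right)\right) - 37 = 104 \left(-7 - 36 + 5 \cdot 36 \left(-7\right)\right) - 37 = 104 \left(-7 - 36 - 1260\right) - 37 = 104 \left(-1303\right) - 37 = -135512 - 37 = -135549$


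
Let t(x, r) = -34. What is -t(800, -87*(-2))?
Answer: 34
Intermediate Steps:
-t(800, -87*(-2)) = -1*(-34) = 34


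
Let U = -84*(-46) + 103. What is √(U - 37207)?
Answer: 2*I*√8310 ≈ 182.32*I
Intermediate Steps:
U = 3967 (U = 3864 + 103 = 3967)
√(U - 37207) = √(3967 - 37207) = √(-33240) = 2*I*√8310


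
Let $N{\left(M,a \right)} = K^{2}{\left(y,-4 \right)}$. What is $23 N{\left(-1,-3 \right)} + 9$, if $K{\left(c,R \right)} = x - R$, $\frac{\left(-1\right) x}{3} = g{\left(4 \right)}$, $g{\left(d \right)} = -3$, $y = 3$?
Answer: $3896$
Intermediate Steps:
$x = 9$ ($x = \left(-3\right) \left(-3\right) = 9$)
$K{\left(c,R \right)} = 9 - R$
$N{\left(M,a \right)} = 169$ ($N{\left(M,a \right)} = \left(9 - -4\right)^{2} = \left(9 + 4\right)^{2} = 13^{2} = 169$)
$23 N{\left(-1,-3 \right)} + 9 = 23 \cdot 169 + 9 = 3887 + 9 = 3896$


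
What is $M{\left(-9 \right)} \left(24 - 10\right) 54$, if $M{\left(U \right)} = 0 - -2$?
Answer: $1512$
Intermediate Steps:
$M{\left(U \right)} = 2$ ($M{\left(U \right)} = 0 + 2 = 2$)
$M{\left(-9 \right)} \left(24 - 10\right) 54 = 2 \left(24 - 10\right) 54 = 2 \cdot 14 \cdot 54 = 28 \cdot 54 = 1512$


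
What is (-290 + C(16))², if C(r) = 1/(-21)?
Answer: 37100281/441 ≈ 84128.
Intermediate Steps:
C(r) = -1/21
(-290 + C(16))² = (-290 - 1/21)² = (-6091/21)² = 37100281/441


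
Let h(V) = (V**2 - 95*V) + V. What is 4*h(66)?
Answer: -7392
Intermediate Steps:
h(V) = V**2 - 94*V
4*h(66) = 4*(66*(-94 + 66)) = 4*(66*(-28)) = 4*(-1848) = -7392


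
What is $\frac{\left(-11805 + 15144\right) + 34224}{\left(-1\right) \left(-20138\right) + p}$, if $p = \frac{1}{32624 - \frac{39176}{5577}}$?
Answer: $\frac{6832892706936}{3663200317913} \approx 1.8653$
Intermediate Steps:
$p = \frac{5577}{181904872}$ ($p = \frac{1}{32624 - \frac{39176}{5577}} = \frac{1}{\frac{181904872}{5577}} = \frac{5577}{181904872} \approx 3.0659 \cdot 10^{-5}$)
$\frac{\left(-11805 + 15144\right) + 34224}{\left(-1\right) \left(-20138\right) + p} = \frac{\left(-11805 + 15144\right) + 34224}{\left(-1\right) \left(-20138\right) + \frac{5577}{181904872}} = \frac{3339 + 34224}{20138 + \frac{5577}{181904872}} = \frac{37563}{\frac{3663200317913}{181904872}} = 37563 \cdot \frac{181904872}{3663200317913} = \frac{6832892706936}{3663200317913}$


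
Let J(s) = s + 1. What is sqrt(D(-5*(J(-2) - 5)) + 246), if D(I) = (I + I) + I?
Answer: 4*sqrt(21) ≈ 18.330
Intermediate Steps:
J(s) = 1 + s
D(I) = 3*I (D(I) = 2*I + I = 3*I)
sqrt(D(-5*(J(-2) - 5)) + 246) = sqrt(3*(-5*((1 - 2) - 5)) + 246) = sqrt(3*(-5*(-1 - 5)) + 246) = sqrt(3*(-5*(-6)) + 246) = sqrt(3*30 + 246) = sqrt(90 + 246) = sqrt(336) = 4*sqrt(21)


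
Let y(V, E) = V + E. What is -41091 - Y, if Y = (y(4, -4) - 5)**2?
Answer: -41116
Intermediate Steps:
y(V, E) = E + V
Y = 25 (Y = ((-4 + 4) - 5)**2 = (0 - 5)**2 = (-5)**2 = 25)
-41091 - Y = -41091 - 1*25 = -41091 - 25 = -41116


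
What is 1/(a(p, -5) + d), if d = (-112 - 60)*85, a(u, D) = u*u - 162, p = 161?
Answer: 1/11139 ≈ 8.9775e-5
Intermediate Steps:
a(u, D) = -162 + u**2 (a(u, D) = u**2 - 162 = -162 + u**2)
d = -14620 (d = -172*85 = -14620)
1/(a(p, -5) + d) = 1/((-162 + 161**2) - 14620) = 1/((-162 + 25921) - 14620) = 1/(25759 - 14620) = 1/11139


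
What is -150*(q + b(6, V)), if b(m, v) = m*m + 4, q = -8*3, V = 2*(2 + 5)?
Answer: -2400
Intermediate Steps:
V = 14 (V = 2*7 = 14)
q = -24
b(m, v) = 4 + m**2 (b(m, v) = m**2 + 4 = 4 + m**2)
-150*(q + b(6, V)) = -150*(-24 + (4 + 6**2)) = -150*(-24 + (4 + 36)) = -150*(-24 + 40) = -150*16 = -2400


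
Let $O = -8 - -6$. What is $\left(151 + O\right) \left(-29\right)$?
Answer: $-4321$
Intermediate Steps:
$O = -2$ ($O = -8 + 6 = -2$)
$\left(151 + O\right) \left(-29\right) = \left(151 - 2\right) \left(-29\right) = 149 \left(-29\right) = -4321$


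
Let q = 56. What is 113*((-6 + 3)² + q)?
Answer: 7345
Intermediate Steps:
113*((-6 + 3)² + q) = 113*((-6 + 3)² + 56) = 113*((-3)² + 56) = 113*(9 + 56) = 113*65 = 7345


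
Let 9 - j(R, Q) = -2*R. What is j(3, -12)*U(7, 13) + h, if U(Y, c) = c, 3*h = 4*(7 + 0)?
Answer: 613/3 ≈ 204.33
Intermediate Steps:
h = 28/3 (h = (4*(7 + 0))/3 = (4*7)/3 = (1/3)*28 = 28/3 ≈ 9.3333)
j(R, Q) = 9 + 2*R (j(R, Q) = 9 - (-2)*R = 9 + 2*R)
j(3, -12)*U(7, 13) + h = (9 + 2*3)*13 + 28/3 = (9 + 6)*13 + 28/3 = 15*13 + 28/3 = 195 + 28/3 = 613/3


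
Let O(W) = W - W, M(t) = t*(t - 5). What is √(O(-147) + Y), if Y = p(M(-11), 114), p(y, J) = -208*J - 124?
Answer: 2*I*√5959 ≈ 154.39*I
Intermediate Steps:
M(t) = t*(-5 + t)
p(y, J) = -124 - 208*J
O(W) = 0
Y = -23836 (Y = -124 - 208*114 = -124 - 23712 = -23836)
√(O(-147) + Y) = √(0 - 23836) = √(-23836) = 2*I*√5959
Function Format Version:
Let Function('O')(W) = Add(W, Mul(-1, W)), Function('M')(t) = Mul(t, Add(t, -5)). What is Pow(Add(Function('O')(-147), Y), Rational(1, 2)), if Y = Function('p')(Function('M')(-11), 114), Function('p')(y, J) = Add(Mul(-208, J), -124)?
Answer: Mul(2, I, Pow(5959, Rational(1, 2))) ≈ Mul(154.39, I)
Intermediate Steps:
Function('M')(t) = Mul(t, Add(-5, t))
Function('p')(y, J) = Add(-124, Mul(-208, J))
Function('O')(W) = 0
Y = -23836 (Y = Add(-124, Mul(-208, 114)) = Add(-124, -23712) = -23836)
Pow(Add(Function('O')(-147), Y), Rational(1, 2)) = Pow(Add(0, -23836), Rational(1, 2)) = Pow(-23836, Rational(1, 2)) = Mul(2, I, Pow(5959, Rational(1, 2)))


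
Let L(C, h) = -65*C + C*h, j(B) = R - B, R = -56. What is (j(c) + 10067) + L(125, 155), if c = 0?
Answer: 21261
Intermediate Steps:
j(B) = -56 - B
(j(c) + 10067) + L(125, 155) = ((-56 - 1*0) + 10067) + 125*(-65 + 155) = ((-56 + 0) + 10067) + 125*90 = (-56 + 10067) + 11250 = 10011 + 11250 = 21261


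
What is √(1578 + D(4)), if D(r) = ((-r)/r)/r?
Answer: √6311/2 ≈ 39.721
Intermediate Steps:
D(r) = -1/r
√(1578 + D(4)) = √(1578 - 1/4) = √(1578 - 1*¼) = √(1578 - ¼) = √(6311/4) = √6311/2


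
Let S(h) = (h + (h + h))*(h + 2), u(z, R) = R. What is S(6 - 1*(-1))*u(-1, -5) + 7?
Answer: -938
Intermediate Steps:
S(h) = 3*h*(2 + h) (S(h) = (h + 2*h)*(2 + h) = (3*h)*(2 + h) = 3*h*(2 + h))
S(6 - 1*(-1))*u(-1, -5) + 7 = (3*(6 - 1*(-1))*(2 + (6 - 1*(-1))))*(-5) + 7 = (3*(6 + 1)*(2 + (6 + 1)))*(-5) + 7 = (3*7*(2 + 7))*(-5) + 7 = (3*7*9)*(-5) + 7 = 189*(-5) + 7 = -945 + 7 = -938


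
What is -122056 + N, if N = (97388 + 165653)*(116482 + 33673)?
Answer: 39496799299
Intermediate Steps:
N = 39496921355 (N = 263041*150155 = 39496921355)
-122056 + N = -122056 + 39496921355 = 39496799299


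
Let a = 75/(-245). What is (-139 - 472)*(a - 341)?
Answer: 10218364/49 ≈ 2.0854e+5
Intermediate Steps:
a = -15/49 (a = 75*(-1/245) = -15/49 ≈ -0.30612)
(-139 - 472)*(a - 341) = (-139 - 472)*(-15/49 - 341) = -611*(-16724/49) = 10218364/49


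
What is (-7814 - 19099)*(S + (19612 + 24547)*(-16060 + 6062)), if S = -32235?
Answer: 11883002308221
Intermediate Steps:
(-7814 - 19099)*(S + (19612 + 24547)*(-16060 + 6062)) = (-7814 - 19099)*(-32235 + (19612 + 24547)*(-16060 + 6062)) = -26913*(-32235 + 44159*(-9998)) = -26913*(-32235 - 441501682) = -26913*(-441533917) = 11883002308221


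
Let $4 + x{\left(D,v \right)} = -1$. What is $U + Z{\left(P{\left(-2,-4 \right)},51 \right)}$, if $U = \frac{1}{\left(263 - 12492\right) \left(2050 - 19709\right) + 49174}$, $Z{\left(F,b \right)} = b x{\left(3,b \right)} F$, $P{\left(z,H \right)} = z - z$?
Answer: $\frac{1}{216001085} \approx 4.6296 \cdot 10^{-9}$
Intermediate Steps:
$P{\left(z,H \right)} = 0$
$x{\left(D,v \right)} = -5$ ($x{\left(D,v \right)} = -4 - 1 = -5$)
$Z{\left(F,b \right)} = - 5 F b$ ($Z{\left(F,b \right)} = b \left(-5\right) F = - 5 b F = - 5 F b$)
$U = \frac{1}{216001085}$ ($U = \frac{1}{\left(-12229\right) \left(-17659\right) + 49174} = \frac{1}{215951911 + 49174} = \frac{1}{216001085} \approx 4.6296 \cdot 10^{-9}$)
$U + Z{\left(P{\left(-2,-4 \right)},51 \right)} = \frac{1}{216001085} - 0 \cdot 51 = \frac{1}{216001085} + 0 = \frac{1}{216001085}$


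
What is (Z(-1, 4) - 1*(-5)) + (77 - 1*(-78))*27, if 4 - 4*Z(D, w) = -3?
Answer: 16767/4 ≈ 4191.8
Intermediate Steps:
Z(D, w) = 7/4 (Z(D, w) = 1 - ¼*(-3) = 1 + ¾ = 7/4)
(Z(-1, 4) - 1*(-5)) + (77 - 1*(-78))*27 = (7/4 - 1*(-5)) + (77 - 1*(-78))*27 = (7/4 + 5) + (77 + 78)*27 = 27/4 + 155*27 = 27/4 + 4185 = 16767/4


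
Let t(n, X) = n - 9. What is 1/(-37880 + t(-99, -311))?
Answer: -1/37988 ≈ -2.6324e-5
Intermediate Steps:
t(n, X) = -9 + n
1/(-37880 + t(-99, -311)) = 1/(-37880 + (-9 - 99)) = 1/(-37880 - 108) = 1/(-37988) = -1/37988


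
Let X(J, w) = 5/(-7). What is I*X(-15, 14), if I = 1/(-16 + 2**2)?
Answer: 5/84 ≈ 0.059524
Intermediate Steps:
X(J, w) = -5/7 (X(J, w) = 5*(-1/7) = -5/7)
I = -1/12 (I = 1/(-16 + 4) = 1/(-12) = -1/12 ≈ -0.083333)
I*X(-15, 14) = -1/12*(-5/7) = 5/84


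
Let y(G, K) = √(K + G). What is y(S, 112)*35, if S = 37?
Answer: 35*√149 ≈ 427.23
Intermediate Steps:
y(G, K) = √(G + K)
y(S, 112)*35 = √(37 + 112)*35 = √149*35 = 35*√149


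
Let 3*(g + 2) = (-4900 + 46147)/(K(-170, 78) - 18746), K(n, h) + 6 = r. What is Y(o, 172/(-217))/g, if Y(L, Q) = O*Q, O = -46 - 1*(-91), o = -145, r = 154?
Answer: 28789704/2211013 ≈ 13.021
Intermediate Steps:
O = 45 (O = -46 + 91 = 45)
K(n, h) = 148 (K(n, h) = -6 + 154 = 148)
Y(L, Q) = 45*Q
g = -50945/18598 (g = -2 + ((-4900 + 46147)/(148 - 18746))/3 = -2 + (41247/(-18598))/3 = -2 + (41247*(-1/18598))/3 = -2 + (1/3)*(-41247/18598) = -2 - 13749/18598 = -50945/18598 ≈ -2.7393)
Y(o, 172/(-217))/g = (45*(172/(-217)))/(-50945/18598) = (45*(172*(-1/217)))*(-18598/50945) = (45*(-172/217))*(-18598/50945) = -7740/217*(-18598/50945) = 28789704/2211013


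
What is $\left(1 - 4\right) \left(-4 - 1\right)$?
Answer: $15$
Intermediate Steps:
$\left(1 - 4\right) \left(-4 - 1\right) = \left(-3\right) \left(-5\right) = 15$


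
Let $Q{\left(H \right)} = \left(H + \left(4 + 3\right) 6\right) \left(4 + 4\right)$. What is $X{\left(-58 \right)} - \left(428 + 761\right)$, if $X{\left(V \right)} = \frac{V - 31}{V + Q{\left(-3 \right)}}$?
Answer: $- \frac{302095}{254} \approx -1189.3$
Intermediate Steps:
$Q{\left(H \right)} = 336 + 8 H$ ($Q{\left(H \right)} = \left(H + 7 \cdot 6\right) 8 = \left(H + 42\right) 8 = \left(42 + H\right) 8 = 336 + 8 H$)
$X{\left(V \right)} = \frac{-31 + V}{312 + V}$ ($X{\left(V \right)} = \frac{V - 31}{V + \left(336 + 8 \left(-3\right)\right)} = \frac{-31 + V}{V + \left(336 - 24\right)} = \frac{-31 + V}{V + 312} = \frac{-31 + V}{312 + V}$)
$X{\left(-58 \right)} - \left(428 + 761\right) = \frac{-31 - 58}{312 - 58} - \left(428 + 761\right) = \frac{1}{254} \left(-89\right) - 1189 = - \frac{89}{254} - 1189 = - \frac{302095}{254}$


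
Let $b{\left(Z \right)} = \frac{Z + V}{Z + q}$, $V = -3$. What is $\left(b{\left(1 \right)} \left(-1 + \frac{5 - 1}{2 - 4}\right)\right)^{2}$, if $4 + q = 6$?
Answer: $4$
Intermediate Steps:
$q = 2$ ($q = -4 + 6 = 2$)
$b{\left(Z \right)} = \frac{-3 + Z}{2 + Z}$ ($b{\left(Z \right)} = \frac{Z - 3}{Z + 2} = \frac{-3 + Z}{2 + Z}$)
$\left(b{\left(1 \right)} \left(-1 + \frac{5 - 1}{2 - 4}\right)\right)^{2} = \left(\frac{-3 + 1}{2 + 1} \left(-1 + \frac{5 - 1}{2 - 4}\right)\right)^{2} = \left(\frac{1}{3} \left(-2\right) \left(-1 + \frac{4}{-2}\right)\right)^{2} = \left(\frac{1}{3} \left(-2\right) \left(-1 + 4 \left(- \frac{1}{2}\right)\right)\right)^{2} = \left(- \frac{2 \left(-1 - 2\right)}{3}\right)^{2} = \left(\left(- \frac{2}{3}\right) \left(-3\right)\right)^{2} = 2^{2} = 4$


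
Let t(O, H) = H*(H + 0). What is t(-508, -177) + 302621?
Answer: 333950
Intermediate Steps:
t(O, H) = H² (t(O, H) = H*H = H²)
t(-508, -177) + 302621 = (-177)² + 302621 = 31329 + 302621 = 333950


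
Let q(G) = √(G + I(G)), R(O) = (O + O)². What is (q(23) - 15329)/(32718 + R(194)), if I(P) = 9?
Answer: -15329/183262 + 2*√2/91631 ≈ -0.083614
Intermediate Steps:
R(O) = 4*O² (R(O) = (2*O)² = 4*O²)
q(G) = √(9 + G) (q(G) = √(G + 9) = √(9 + G))
(q(23) - 15329)/(32718 + R(194)) = (√(9 + 23) - 15329)/(32718 + 4*194²) = (√32 - 15329)/(32718 + 4*37636) = (4*√2 - 15329)/(32718 + 150544) = (-15329 + 4*√2)/183262 = (-15329 + 4*√2)*(1/183262) = -15329/183262 + 2*√2/91631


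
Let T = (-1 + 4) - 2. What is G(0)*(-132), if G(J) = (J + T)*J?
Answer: 0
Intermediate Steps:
T = 1 (T = 3 - 2 = 1)
G(J) = J*(1 + J) (G(J) = (J + 1)*J = (1 + J)*J = J*(1 + J))
G(0)*(-132) = (0*(1 + 0))*(-132) = (0*1)*(-132) = 0*(-132) = 0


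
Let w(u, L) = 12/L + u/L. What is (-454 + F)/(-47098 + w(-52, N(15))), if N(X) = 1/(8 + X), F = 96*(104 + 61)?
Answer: -7693/24009 ≈ -0.32042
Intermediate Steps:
F = 15840 (F = 96*165 = 15840)
(-454 + F)/(-47098 + w(-52, N(15))) = (-454 + 15840)/(-47098 + (12 - 52)/(1/(8 + 15))) = 15386/(-47098 - 40/1/23) = 15386/(-47098 - 40/(1/23)) = 15386/(-47098 + 23*(-40)) = 15386/(-47098 - 920) = 15386/(-48018) = 15386*(-1/48018) = -7693/24009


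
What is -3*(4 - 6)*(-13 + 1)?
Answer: -72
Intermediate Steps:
-3*(4 - 6)*(-13 + 1) = -(-6)*(-12) = -3*24 = -72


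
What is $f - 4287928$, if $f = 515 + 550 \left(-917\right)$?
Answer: $-4791763$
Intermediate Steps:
$f = -503835$ ($f = 515 - 504350 = -503835$)
$f - 4287928 = -503835 - 4287928 = -4791763$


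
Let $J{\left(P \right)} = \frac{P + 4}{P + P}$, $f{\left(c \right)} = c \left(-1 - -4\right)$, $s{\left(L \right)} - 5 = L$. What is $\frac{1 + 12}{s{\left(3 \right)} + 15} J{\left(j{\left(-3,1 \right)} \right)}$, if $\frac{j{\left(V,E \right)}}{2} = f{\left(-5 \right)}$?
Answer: $\frac{169}{690} \approx 0.24493$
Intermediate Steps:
$s{\left(L \right)} = 5 + L$
$f{\left(c \right)} = 3 c$ ($f{\left(c \right)} = c \left(-1 + 4\right) = c 3 = 3 c$)
$j{\left(V,E \right)} = -30$ ($j{\left(V,E \right)} = 2 \cdot 3 \left(-5\right) = 2 \left(-15\right) = -30$)
$J{\left(P \right)} = \frac{4 + P}{2 P}$
$\frac{1 + 12}{s{\left(3 \right)} + 15} J{\left(j{\left(-3,1 \right)} \right)} = \frac{1 + 12}{\left(5 + 3\right) + 15} \frac{4 - 30}{2 \left(-30\right)} = \frac{13}{8 + 15} \cdot \frac{1}{2} \left(- \frac{1}{30}\right) \left(-26\right) = \frac{13}{23} \cdot \frac{13}{30} = \frac{169}{690}$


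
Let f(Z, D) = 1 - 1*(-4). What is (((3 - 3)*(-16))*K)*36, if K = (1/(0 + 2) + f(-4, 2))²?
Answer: 0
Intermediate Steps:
f(Z, D) = 5 (f(Z, D) = 1 + 4 = 5)
K = 121/4 (K = (1/(0 + 2) + 5)² = (1/2 + 5)² = (½ + 5)² = (11/2)² = 121/4 ≈ 30.250)
(((3 - 3)*(-16))*K)*36 = (((3 - 3)*(-16))*(121/4))*36 = ((0*(-16))*(121/4))*36 = (0*(121/4))*36 = 0*36 = 0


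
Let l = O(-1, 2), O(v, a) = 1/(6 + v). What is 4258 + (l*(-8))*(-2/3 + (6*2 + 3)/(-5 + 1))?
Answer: 63976/15 ≈ 4265.1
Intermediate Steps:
l = 1/5 (l = 1/(6 - 1) = 1/5 ≈ 0.20000)
4258 + (l*(-8))*(-2/3 + (6*2 + 3)/(-5 + 1)) = 4258 + ((1/5)*(-8))*(-2/3 + (6*2 + 3)/(-5 + 1)) = 4258 - 8*(-2*1/3 + (12 + 3)/(-4))/5 = 4258 - 8*(-2/3 + 15*(-1/4))/5 = 4258 - 8*(-2/3 - 15/4)/5 = 4258 - 8/5*(-53/12) = 4258 + 106/15 = 63976/15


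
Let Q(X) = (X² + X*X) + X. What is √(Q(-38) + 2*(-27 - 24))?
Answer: 2*√687 ≈ 52.421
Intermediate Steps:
Q(X) = X + 2*X² (Q(X) = (X² + X²) + X = 2*X² + X = X + 2*X²)
√(Q(-38) + 2*(-27 - 24)) = √(-38*(1 + 2*(-38)) + 2*(-27 - 24)) = √(-38*(1 - 76) + 2*(-51)) = √(-38*(-75) - 102) = √(2850 - 102) = √2748 = 2*√687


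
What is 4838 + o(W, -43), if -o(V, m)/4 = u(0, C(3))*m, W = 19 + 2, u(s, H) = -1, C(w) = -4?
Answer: 4666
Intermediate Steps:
W = 21
o(V, m) = 4*m (o(V, m) = -(-4)*m = 4*m)
4838 + o(W, -43) = 4838 + 4*(-43) = 4838 - 172 = 4666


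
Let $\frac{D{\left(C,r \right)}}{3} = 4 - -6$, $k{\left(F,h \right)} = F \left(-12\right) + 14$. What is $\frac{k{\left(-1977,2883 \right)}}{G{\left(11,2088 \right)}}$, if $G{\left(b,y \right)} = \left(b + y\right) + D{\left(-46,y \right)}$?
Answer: $\frac{23738}{2129} \approx 11.15$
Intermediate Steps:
$k{\left(F,h \right)} = 14 - 12 F$ ($k{\left(F,h \right)} = - 12 F + 14 = 14 - 12 F$)
$D{\left(C,r \right)} = 30$ ($D{\left(C,r \right)} = 3 \left(4 - -6\right) = 3 \left(4 + 6\right) = 3 \cdot 10 = 30$)
$G{\left(b,y \right)} = 30 + b + y$ ($G{\left(b,y \right)} = \left(b + y\right) + 30 = 30 + b + y$)
$\frac{k{\left(-1977,2883 \right)}}{G{\left(11,2088 \right)}} = \frac{14 - -23724}{30 + 11 + 2088} = \frac{14 + 23724}{2129} = 23738 \cdot \frac{1}{2129} = \frac{23738}{2129}$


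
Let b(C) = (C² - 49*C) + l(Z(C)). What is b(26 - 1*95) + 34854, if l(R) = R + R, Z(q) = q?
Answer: 42858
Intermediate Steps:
l(R) = 2*R
b(C) = C² - 47*C (b(C) = (C² - 49*C) + 2*C = C² - 47*C)
b(26 - 1*95) + 34854 = (26 - 1*95)*(-47 + (26 - 1*95)) + 34854 = (26 - 95)*(-47 + (26 - 95)) + 34854 = -69*(-47 - 69) + 34854 = -69*(-116) + 34854 = 8004 + 34854 = 42858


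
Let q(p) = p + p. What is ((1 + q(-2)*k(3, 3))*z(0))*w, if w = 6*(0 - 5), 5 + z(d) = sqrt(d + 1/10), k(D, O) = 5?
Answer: -2850 + 57*sqrt(10) ≈ -2669.8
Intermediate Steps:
q(p) = 2*p
z(d) = -5 + sqrt(1/10 + d) (z(d) = -5 + sqrt(d + 1/10) = -5 + sqrt(1/10 + d))
w = -30 (w = 6*(-5) = -30)
((1 + q(-2)*k(3, 3))*z(0))*w = ((1 + (2*(-2))*5)*(-5 + sqrt(10 + 100*0)/10))*(-30) = ((1 - 4*5)*(-5 + sqrt(10 + 0)/10))*(-30) = ((1 - 20)*(-5 + sqrt(10)/10))*(-30) = -19*(-5 + sqrt(10)/10)*(-30) = (95 - 19*sqrt(10)/10)*(-30) = -2850 + 57*sqrt(10)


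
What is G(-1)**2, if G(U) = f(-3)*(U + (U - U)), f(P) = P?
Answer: 9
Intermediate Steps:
G(U) = -3*U (G(U) = -3*(U + (U - U)) = -3*(U + 0) = -3*U)
G(-1)**2 = (-3*(-1))**2 = 3**2 = 9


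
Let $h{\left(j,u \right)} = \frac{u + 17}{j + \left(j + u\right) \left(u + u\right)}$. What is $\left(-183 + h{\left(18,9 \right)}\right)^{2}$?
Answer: $\frac{2125486609}{63504} \approx 33470.0$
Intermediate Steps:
$h{\left(j,u \right)} = \frac{17 + u}{j + 2 u \left(j + u\right)}$ ($h{\left(j,u \right)} = \frac{17 + u}{j + \left(j + u\right) 2 u} = \frac{17 + u}{j + 2 u \left(j + u\right)}$)
$\left(-183 + h{\left(18,9 \right)}\right)^{2} = \left(-183 + \frac{17 + 9}{18 + 2 \cdot 9^{2} + 2 \cdot 18 \cdot 9}\right)^{2} = \left(-183 + \frac{1}{18 + 2 \cdot 81 + 324} \cdot 26\right)^{2} = \left(-183 + \frac{1}{18 + 162 + 324} \cdot 26\right)^{2} = \left(-183 + \frac{1}{504} \cdot 26\right)^{2} = \left(-183 + \frac{13}{252}\right)^{2} = \left(- \frac{46103}{252}\right)^{2} = \frac{2125486609}{63504}$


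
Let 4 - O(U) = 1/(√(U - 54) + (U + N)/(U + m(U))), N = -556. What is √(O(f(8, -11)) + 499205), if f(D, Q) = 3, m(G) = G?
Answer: √3*√((-92020861 + 998418*I*√51)/(-553 + 6*I*√51)) ≈ 706.55 + 5.9138e-7*I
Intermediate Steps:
O(U) = 4 - 1/(√(-54 + U) + (-556 + U)/(2*U)) (O(U) = 4 - 1/(√(U - 54) + (U - 556)/(U + U)) = 4 - 1/(√(-54 + U) + (-556 + U)/((2*U))) = 4 - 1/(√(-54 + U) + (-556 + U)*(1/(2*U))) = 4 - 1/(√(-54 + U) + (-556 + U)/(2*U)))
√(O(f(8, -11)) + 499205) = √(2*(-1112 + 3 + 4*3*√(-54 + 3))/(-556 + 3 + 2*3*√(-54 + 3)) + 499205) = √(2*(-1112 + 3 + 4*3*√(-51))/(-556 + 3 + 2*3*√(-51)) + 499205) = √(2*(-1112 + 3 + 4*3*(I*√51))/(-556 + 3 + 2*3*(I*√51)) + 499205) = √(2*(-1112 + 3 + 12*I*√51)/(-556 + 3 + 6*I*√51) + 499205) = √(2*(-1109 + 12*I*√51)/(-553 + 6*I*√51) + 499205) = √(499205 + 2*(-1109 + 12*I*√51)/(-553 + 6*I*√51))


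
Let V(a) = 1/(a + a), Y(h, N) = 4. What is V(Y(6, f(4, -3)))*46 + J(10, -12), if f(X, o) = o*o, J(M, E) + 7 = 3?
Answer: 7/4 ≈ 1.7500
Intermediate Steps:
J(M, E) = -4 (J(M, E) = -7 + 3 = -4)
f(X, o) = o²
V(a) = 1/(2*a)
V(Y(6, f(4, -3)))*46 + J(10, -12) = ((½)/4)*46 - 4 = ((½)*(¼))*46 - 4 = (⅛)*46 - 4 = 23/4 - 4 = 7/4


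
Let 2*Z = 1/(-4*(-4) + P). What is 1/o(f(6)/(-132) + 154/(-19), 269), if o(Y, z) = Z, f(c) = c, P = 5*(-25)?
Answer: -218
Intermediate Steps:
P = -125
Z = -1/218 (Z = 1/(2*(-4*(-4) - 125)) = 1/(2*(16 - 125)) = (½)/(-109) = (½)*(-1/109) = -1/218 ≈ -0.0045872)
o(Y, z) = -1/218
1/o(f(6)/(-132) + 154/(-19), 269) = 1/(-1/218) = -218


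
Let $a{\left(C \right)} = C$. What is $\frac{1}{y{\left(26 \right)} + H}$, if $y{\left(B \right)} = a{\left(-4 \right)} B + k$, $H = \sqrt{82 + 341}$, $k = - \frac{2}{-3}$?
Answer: $- \frac{930}{92293} - \frac{27 \sqrt{47}}{92293} \approx -0.012082$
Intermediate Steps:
$k = \frac{2}{3}$ ($k = \left(-2\right) \left(- \frac{1}{3}\right) = \frac{2}{3} \approx 0.66667$)
$H = 3 \sqrt{47}$ ($H = \sqrt{423} = 3 \sqrt{47} \approx 20.567$)
$y{\left(B \right)} = \frac{2}{3} - 4 B$ ($y{\left(B \right)} = - 4 B + \frac{2}{3} = \frac{2}{3} - 4 B$)
$\frac{1}{y{\left(26 \right)} + H} = \frac{1}{\left(\frac{2}{3} - 104\right) + 3 \sqrt{47}} = \frac{1}{- \frac{310}{3} + 3 \sqrt{47}}$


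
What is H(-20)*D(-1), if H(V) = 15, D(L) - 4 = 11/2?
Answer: 285/2 ≈ 142.50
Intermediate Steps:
D(L) = 19/2 (D(L) = 4 + 11/2 = 19/2)
H(-20)*D(-1) = 15*(19/2) = 285/2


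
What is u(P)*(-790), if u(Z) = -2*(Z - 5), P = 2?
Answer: -4740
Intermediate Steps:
u(Z) = 10 - 2*Z (u(Z) = -2*(-5 + Z) = 10 - 2*Z)
u(P)*(-790) = (10 - 2*2)*(-790) = (10 - 4)*(-790) = 6*(-790) = -4740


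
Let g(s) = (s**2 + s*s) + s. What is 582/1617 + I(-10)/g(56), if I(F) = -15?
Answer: 174221/487256 ≈ 0.35756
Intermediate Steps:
g(s) = s + 2*s**2 (g(s) = (s**2 + s**2) + s = 2*s**2 + s = s + 2*s**2)
582/1617 + I(-10)/g(56) = 582/1617 - 15*1/(56*(1 + 2*56)) = 582*(1/1617) - 15*1/(56*(1 + 112)) = 194/539 - 15/(56*113) = 194/539 - 15/6328 = 174221/487256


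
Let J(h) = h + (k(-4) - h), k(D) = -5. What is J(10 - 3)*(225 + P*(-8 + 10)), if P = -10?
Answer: -1025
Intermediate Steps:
J(h) = -5 (J(h) = h + (-5 - h) = -5)
J(10 - 3)*(225 + P*(-8 + 10)) = -5*(225 - 10*(-8 + 10)) = -5*(225 - 10*2) = -5*(225 - 20) = -5*205 = -1025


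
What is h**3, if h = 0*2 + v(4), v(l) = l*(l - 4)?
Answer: 0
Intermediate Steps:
v(l) = l*(-4 + l)
h = 0 (h = 0*2 + 4*(-4 + 4) = 0 + 4*0 = 0 + 0 = 0)
h**3 = 0**3 = 0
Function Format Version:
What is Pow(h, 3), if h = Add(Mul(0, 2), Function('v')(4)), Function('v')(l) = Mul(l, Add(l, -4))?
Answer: 0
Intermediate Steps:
Function('v')(l) = Mul(l, Add(-4, l))
h = 0 (h = Add(Mul(0, 2), Mul(4, Add(-4, 4))) = Add(0, Mul(4, 0)) = Add(0, 0) = 0)
Pow(h, 3) = Pow(0, 3) = 0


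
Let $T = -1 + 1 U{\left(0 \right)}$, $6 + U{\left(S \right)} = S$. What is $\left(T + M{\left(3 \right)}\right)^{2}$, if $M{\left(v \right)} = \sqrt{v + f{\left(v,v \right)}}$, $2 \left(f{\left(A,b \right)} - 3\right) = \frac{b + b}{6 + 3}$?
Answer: $\frac{\left(21 - \sqrt{57}\right)^{2}}{9} \approx 20.101$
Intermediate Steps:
$U{\left(S \right)} = -6 + S$
$f{\left(A,b \right)} = 3 + \frac{b}{9}$ ($f{\left(A,b \right)} = 3 + \frac{\left(b + b\right) \frac{1}{6 + 3}}{2} = 3 + \frac{2 b \frac{1}{9}}{2} = 3 + \frac{\frac{2}{9} b}{2} = 3 + \frac{b}{9}$)
$M{\left(v \right)} = \sqrt{3 + \frac{10 v}{9}}$ ($M{\left(v \right)} = \sqrt{v + \left(3 + \frac{v}{9}\right)} = \sqrt{3 + \frac{10 v}{9}}$)
$T = -7$ ($T = -1 + 1 \left(-6 + 0\right) = -1 + 1 \left(-6\right) = -1 - 6 = -7$)
$\left(T + M{\left(3 \right)}\right)^{2} = \left(-7 + \frac{\sqrt{27 + 10 \cdot 3}}{3}\right)^{2} = \left(-7 + \frac{\sqrt{27 + 30}}{3}\right)^{2} = \left(-7 + \frac{\sqrt{57}}{3}\right)^{2}$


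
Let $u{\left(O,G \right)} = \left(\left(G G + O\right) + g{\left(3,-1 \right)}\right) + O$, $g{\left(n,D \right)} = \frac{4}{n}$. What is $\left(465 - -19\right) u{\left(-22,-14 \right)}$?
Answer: $\frac{222640}{3} \approx 74213.0$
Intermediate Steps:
$u{\left(O,G \right)} = \frac{4}{3} + G^{2} + 2 O$ ($u{\left(O,G \right)} = \left(\left(G G + O\right) + \frac{4}{3}\right) + O = \left(\left(G^{2} + O\right) + 4 \cdot \frac{1}{3}\right) + O = \left(\left(O + G^{2}\right) + \frac{4}{3}\right) + O = \left(\frac{4}{3} + O + G^{2}\right) + O = \frac{4}{3} + G^{2} + 2 O$)
$\left(465 - -19\right) u{\left(-22,-14 \right)} = \left(465 - -19\right) \left(\frac{4}{3} + \left(-14\right)^{2} + 2 \left(-22\right)\right) = \left(465 + 19\right) \left(\frac{4}{3} + 196 - 44\right) = 484 \cdot \frac{460}{3} = \frac{222640}{3}$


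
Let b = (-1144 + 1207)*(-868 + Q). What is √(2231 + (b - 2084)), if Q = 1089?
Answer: √14070 ≈ 118.62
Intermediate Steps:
b = 13923 (b = (-1144 + 1207)*(-868 + 1089) = 63*221 = 13923)
√(2231 + (b - 2084)) = √(2231 + (13923 - 2084)) = √(2231 + 11839) = √14070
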